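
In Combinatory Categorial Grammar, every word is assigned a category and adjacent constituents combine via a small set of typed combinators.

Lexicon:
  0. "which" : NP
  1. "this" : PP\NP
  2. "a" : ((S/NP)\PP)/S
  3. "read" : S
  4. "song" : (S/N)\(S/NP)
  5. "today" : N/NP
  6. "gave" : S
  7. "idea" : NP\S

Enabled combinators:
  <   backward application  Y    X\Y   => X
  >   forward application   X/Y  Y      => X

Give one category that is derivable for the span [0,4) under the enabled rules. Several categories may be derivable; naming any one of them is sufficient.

[0,8] S   >
  [0,5] S/N   <
    [0,4] S/NP   <
      [0,2] PP   <
        [0,1] "which" : NP
        [1,2] "this" : PP\NP
      [2,4] (S/NP)\PP   >
        [2,3] "a" : ((S/NP)\PP)/S
        [3,4] "read" : S
    [4,5] "song" : (S/N)\(S/NP)
  [5,8] N   >
    [5,6] "today" : N/NP
    [6,8] NP   <
      [6,7] "gave" : S
      [7,8] "idea" : NP\S

S/NP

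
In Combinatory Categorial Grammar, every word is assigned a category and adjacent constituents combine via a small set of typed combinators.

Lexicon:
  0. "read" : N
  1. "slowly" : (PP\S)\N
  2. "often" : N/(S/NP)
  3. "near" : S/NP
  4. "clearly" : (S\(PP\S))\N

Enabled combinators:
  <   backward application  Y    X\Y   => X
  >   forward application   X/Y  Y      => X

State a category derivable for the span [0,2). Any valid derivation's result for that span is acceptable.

PP\S

[0,5] S   <
  [0,2] PP\S   <
    [0,1] "read" : N
    [1,2] "slowly" : (PP\S)\N
  [2,5] S\(PP\S)   <
    [2,4] N   >
      [2,3] "often" : N/(S/NP)
      [3,4] "near" : S/NP
    [4,5] "clearly" : (S\(PP\S))\N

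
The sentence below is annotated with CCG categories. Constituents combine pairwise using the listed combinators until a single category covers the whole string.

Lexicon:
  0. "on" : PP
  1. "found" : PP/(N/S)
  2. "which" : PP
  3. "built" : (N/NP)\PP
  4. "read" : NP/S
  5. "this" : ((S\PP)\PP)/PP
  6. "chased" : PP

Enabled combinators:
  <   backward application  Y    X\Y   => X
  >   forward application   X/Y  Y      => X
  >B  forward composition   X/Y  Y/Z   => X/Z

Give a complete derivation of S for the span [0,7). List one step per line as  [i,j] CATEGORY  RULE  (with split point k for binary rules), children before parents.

[0,7] S   <
  [0,1] "on" : PP
  [1,7] S\PP   <
    [1,5] PP   >
      [1,2] "found" : PP/(N/S)
      [2,5] N/S   >B
        [2,4] N/NP   <
          [2,3] "which" : PP
          [3,4] "built" : (N/NP)\PP
        [4,5] "read" : NP/S
    [5,7] (S\PP)\PP   >
      [5,6] "this" : ((S\PP)\PP)/PP
      [6,7] "chased" : PP

[0,1] PP  lex  "on"
[1,2] PP/(N/S)  lex  "found"
[2,3] PP  lex  "which"
[3,4] (N/NP)\PP  lex  "built"
[2,4] N/NP  <  k=3
[4,5] NP/S  lex  "read"
[2,5] N/S  >B  k=4
[1,5] PP  >  k=2
[5,6] ((S\PP)\PP)/PP  lex  "this"
[6,7] PP  lex  "chased"
[5,7] (S\PP)\PP  >  k=6
[1,7] S\PP  <  k=5
[0,7] S  <  k=1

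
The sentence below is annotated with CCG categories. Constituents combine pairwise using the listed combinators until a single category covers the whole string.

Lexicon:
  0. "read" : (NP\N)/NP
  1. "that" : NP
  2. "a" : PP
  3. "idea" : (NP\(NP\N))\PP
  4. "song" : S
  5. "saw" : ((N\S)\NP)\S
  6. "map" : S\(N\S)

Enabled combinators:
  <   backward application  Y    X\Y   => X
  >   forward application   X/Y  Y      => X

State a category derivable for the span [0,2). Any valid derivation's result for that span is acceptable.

NP\N

[0,7] S   <
  [0,6] N\S   <
    [0,4] NP   <
      [0,2] NP\N   >
        [0,1] "read" : (NP\N)/NP
        [1,2] "that" : NP
      [2,4] NP\(NP\N)   <
        [2,3] "a" : PP
        [3,4] "idea" : (NP\(NP\N))\PP
    [4,6] (N\S)\NP   <
      [4,5] "song" : S
      [5,6] "saw" : ((N\S)\NP)\S
  [6,7] "map" : S\(N\S)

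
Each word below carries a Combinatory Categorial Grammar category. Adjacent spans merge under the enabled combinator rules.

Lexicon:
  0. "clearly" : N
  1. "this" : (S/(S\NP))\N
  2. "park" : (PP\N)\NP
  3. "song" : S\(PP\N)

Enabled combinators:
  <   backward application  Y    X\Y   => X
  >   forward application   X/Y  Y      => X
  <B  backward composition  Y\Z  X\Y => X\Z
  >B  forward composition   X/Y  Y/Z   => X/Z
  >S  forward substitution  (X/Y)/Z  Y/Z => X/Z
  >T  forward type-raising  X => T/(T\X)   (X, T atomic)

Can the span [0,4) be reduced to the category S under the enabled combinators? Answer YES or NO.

[0,4] S   >
  [0,2] S/(S\NP)   <
    [0,1] "clearly" : N
    [1,2] "this" : (S/(S\NP))\N
  [2,4] S\NP   <B
    [2,3] "park" : (PP\N)\NP
    [3,4] "song" : S\(PP\N)

YES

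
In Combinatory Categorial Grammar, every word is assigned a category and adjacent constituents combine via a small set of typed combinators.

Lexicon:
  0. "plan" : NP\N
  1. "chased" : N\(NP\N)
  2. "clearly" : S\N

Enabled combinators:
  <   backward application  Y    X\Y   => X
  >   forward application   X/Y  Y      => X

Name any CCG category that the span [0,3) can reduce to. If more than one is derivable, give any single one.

S

[0,3] S   <
  [0,2] N   <
    [0,1] "plan" : NP\N
    [1,2] "chased" : N\(NP\N)
  [2,3] "clearly" : S\N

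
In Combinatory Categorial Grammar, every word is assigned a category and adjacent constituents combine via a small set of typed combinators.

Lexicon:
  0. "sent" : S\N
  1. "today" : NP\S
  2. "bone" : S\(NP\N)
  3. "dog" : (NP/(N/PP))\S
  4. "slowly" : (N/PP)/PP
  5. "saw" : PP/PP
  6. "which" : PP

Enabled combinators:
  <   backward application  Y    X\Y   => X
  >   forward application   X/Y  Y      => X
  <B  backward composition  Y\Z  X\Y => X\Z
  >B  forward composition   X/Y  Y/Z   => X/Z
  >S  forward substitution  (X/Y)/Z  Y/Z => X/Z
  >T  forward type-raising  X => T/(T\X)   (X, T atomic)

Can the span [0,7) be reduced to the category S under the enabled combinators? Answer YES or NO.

S\N NP\S S\(NP\N) (NP/(N/PP))\S (N/PP)/PP PP/PP PP
CKY chart[0,7] = {N/(N\NP), NP, NP/(NP\NP), NP/(PP\PP), PP/(PP\NP), S/(S\NP)}; S ∉ chart

NO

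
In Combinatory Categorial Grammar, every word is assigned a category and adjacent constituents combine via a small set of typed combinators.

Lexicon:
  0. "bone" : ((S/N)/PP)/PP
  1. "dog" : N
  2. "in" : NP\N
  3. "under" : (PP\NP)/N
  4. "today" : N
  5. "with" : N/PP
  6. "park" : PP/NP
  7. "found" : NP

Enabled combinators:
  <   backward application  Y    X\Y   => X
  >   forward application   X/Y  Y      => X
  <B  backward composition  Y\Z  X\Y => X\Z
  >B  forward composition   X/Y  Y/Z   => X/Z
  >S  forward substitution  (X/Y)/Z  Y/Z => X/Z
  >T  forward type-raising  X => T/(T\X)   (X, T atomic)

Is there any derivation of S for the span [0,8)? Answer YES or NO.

[0,8] S   >
  [0,6] S/PP   >S
    [0,5] (S/N)/PP   >
      [0,1] "bone" : ((S/N)/PP)/PP
      [1,5] PP   <
        [1,3] NP   <
          [1,2] "dog" : N
          [2,3] "in" : NP\N
        [3,5] PP\NP   >
          [3,4] "under" : (PP\NP)/N
          [4,5] "today" : N
    [5,6] "with" : N/PP
  [6,8] PP   >
    [6,7] "park" : PP/NP
    [7,8] "found" : NP

YES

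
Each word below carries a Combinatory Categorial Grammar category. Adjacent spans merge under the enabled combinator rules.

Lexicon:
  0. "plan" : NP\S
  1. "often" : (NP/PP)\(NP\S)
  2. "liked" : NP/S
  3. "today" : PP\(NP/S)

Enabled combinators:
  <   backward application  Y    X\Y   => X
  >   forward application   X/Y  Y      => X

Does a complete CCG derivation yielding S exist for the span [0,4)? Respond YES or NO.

NO

NP\S (NP/PP)\(NP\S) NP/S PP\(NP/S)
CKY chart[0,4] = {NP}; S ∉ chart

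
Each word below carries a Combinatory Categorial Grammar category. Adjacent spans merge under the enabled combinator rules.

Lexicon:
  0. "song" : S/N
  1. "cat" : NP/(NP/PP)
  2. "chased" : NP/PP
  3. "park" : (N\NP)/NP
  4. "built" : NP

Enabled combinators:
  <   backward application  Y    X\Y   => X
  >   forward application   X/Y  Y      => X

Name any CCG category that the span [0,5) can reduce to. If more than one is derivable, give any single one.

S

[0,5] S   >
  [0,1] "song" : S/N
  [1,5] N   <
    [1,3] NP   >
      [1,2] "cat" : NP/(NP/PP)
      [2,3] "chased" : NP/PP
    [3,5] N\NP   >
      [3,4] "park" : (N\NP)/NP
      [4,5] "built" : NP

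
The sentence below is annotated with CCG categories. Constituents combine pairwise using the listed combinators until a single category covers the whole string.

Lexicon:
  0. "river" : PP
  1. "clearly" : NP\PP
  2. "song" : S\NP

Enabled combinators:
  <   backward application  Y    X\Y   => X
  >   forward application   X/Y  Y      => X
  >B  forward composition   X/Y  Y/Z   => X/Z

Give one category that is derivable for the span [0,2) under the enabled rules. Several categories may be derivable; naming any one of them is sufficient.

NP

[0,3] S   <
  [0,2] NP   <
    [0,1] "river" : PP
    [1,2] "clearly" : NP\PP
  [2,3] "song" : S\NP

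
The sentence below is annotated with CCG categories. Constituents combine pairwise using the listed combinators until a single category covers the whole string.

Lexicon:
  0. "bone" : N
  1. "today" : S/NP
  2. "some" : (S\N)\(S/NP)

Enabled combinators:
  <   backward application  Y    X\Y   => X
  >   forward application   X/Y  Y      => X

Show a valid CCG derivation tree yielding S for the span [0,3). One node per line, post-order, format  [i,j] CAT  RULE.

[0,1] N  lex  "bone"
[1,2] S/NP  lex  "today"
[2,3] (S\N)\(S/NP)  lex  "some"
[1,3] S\N  <  k=2
[0,3] S  <  k=1

[0,3] S   <
  [0,1] "bone" : N
  [1,3] S\N   <
    [1,2] "today" : S/NP
    [2,3] "some" : (S\N)\(S/NP)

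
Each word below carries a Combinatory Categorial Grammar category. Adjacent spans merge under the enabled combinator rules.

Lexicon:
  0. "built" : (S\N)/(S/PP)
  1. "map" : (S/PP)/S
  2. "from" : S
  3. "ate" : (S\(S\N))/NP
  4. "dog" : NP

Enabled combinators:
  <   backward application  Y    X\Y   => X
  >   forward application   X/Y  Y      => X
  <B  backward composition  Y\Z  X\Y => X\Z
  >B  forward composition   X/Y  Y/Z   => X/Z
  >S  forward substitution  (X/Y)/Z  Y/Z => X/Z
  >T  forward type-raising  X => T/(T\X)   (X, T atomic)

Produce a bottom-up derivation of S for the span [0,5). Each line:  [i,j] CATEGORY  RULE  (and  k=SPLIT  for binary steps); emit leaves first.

[0,5] S   <
  [0,3] S\N   >
    [0,1] "built" : (S\N)/(S/PP)
    [1,3] S/PP   >
      [1,2] "map" : (S/PP)/S
      [2,3] "from" : S
  [3,5] S\(S\N)   >
    [3,4] "ate" : (S\(S\N))/NP
    [4,5] "dog" : NP

[0,1] (S\N)/(S/PP)  lex  "built"
[1,2] (S/PP)/S  lex  "map"
[2,3] S  lex  "from"
[1,3] S/PP  >  k=2
[0,3] S\N  >  k=1
[3,4] (S\(S\N))/NP  lex  "ate"
[4,5] NP  lex  "dog"
[3,5] S\(S\N)  >  k=4
[0,5] S  <  k=3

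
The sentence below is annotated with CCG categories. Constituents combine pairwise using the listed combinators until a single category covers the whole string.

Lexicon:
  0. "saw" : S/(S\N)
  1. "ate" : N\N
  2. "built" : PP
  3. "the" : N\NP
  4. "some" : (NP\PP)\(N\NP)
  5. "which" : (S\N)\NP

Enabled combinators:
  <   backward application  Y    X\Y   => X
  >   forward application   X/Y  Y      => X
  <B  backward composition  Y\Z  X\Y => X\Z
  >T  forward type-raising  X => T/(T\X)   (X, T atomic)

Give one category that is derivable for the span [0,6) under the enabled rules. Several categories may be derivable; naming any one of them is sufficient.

[0,6] S   >
  [0,1] "saw" : S/(S\N)
  [1,6] S\N   <B
    [1,2] "ate" : N\N
    [2,6] S\N   <
      [2,5] NP   <
        [2,3] "built" : PP
        [3,5] NP\PP   <
          [3,4] "the" : N\NP
          [4,5] "some" : (NP\PP)\(N\NP)
      [5,6] "which" : (S\N)\NP

S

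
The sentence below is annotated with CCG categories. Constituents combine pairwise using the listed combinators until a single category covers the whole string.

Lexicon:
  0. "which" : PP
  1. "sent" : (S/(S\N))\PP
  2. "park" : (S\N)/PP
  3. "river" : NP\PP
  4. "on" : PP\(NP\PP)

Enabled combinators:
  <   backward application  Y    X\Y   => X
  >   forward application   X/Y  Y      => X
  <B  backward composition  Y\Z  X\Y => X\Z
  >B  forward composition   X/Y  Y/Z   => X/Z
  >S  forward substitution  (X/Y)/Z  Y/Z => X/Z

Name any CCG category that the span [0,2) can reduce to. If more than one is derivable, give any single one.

S/(S\N)

[0,5] S   >
  [0,2] S/(S\N)   <
    [0,1] "which" : PP
    [1,2] "sent" : (S/(S\N))\PP
  [2,5] S\N   >
    [2,3] "park" : (S\N)/PP
    [3,5] PP   <
      [3,4] "river" : NP\PP
      [4,5] "on" : PP\(NP\PP)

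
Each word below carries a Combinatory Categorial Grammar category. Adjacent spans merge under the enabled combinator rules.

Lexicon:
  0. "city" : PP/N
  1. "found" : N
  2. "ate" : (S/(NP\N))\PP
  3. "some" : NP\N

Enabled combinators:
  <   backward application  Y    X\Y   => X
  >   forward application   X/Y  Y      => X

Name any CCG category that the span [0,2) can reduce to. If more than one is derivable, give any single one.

PP

[0,4] S   >
  [0,3] S/(NP\N)   <
    [0,2] PP   >
      [0,1] "city" : PP/N
      [1,2] "found" : N
    [2,3] "ate" : (S/(NP\N))\PP
  [3,4] "some" : NP\N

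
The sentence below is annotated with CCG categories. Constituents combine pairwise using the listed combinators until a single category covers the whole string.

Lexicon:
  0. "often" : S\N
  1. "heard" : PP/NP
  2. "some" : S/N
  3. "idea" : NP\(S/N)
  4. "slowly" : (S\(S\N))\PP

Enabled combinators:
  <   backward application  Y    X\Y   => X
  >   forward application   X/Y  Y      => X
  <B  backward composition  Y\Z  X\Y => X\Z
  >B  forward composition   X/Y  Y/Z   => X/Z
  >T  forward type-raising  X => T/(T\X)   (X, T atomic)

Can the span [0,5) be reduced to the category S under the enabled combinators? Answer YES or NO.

[0,5] S   <
  [0,1] "often" : S\N
  [1,5] S\(S\N)   <
    [1,4] PP   >
      [1,2] "heard" : PP/NP
      [2,4] NP   <
        [2,3] "some" : S/N
        [3,4] "idea" : NP\(S/N)
    [4,5] "slowly" : (S\(S\N))\PP

YES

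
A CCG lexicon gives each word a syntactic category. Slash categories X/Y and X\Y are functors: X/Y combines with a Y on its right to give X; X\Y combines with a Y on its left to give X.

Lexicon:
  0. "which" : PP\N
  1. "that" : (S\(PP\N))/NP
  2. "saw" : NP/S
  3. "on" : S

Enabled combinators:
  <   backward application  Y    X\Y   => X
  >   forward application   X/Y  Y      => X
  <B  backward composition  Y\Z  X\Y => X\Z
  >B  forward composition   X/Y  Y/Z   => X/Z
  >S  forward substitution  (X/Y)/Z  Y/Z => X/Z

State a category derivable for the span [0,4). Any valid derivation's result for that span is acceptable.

S

[0,4] S   <
  [0,1] "which" : PP\N
  [1,4] S\(PP\N)   >
    [1,2] "that" : (S\(PP\N))/NP
    [2,4] NP   >
      [2,3] "saw" : NP/S
      [3,4] "on" : S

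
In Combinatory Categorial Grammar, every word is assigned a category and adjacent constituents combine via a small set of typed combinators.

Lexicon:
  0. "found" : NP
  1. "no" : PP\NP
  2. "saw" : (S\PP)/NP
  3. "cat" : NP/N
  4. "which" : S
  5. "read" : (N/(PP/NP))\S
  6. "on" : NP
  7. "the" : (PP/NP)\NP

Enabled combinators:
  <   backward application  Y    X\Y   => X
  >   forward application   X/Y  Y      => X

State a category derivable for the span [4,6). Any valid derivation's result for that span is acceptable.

N/(PP/NP)

[0,8] S   <
  [0,2] PP   <
    [0,1] "found" : NP
    [1,2] "no" : PP\NP
  [2,8] S\PP   >
    [2,3] "saw" : (S\PP)/NP
    [3,8] NP   >
      [3,4] "cat" : NP/N
      [4,8] N   >
        [4,6] N/(PP/NP)   <
          [4,5] "which" : S
          [5,6] "read" : (N/(PP/NP))\S
        [6,8] PP/NP   <
          [6,7] "on" : NP
          [7,8] "the" : (PP/NP)\NP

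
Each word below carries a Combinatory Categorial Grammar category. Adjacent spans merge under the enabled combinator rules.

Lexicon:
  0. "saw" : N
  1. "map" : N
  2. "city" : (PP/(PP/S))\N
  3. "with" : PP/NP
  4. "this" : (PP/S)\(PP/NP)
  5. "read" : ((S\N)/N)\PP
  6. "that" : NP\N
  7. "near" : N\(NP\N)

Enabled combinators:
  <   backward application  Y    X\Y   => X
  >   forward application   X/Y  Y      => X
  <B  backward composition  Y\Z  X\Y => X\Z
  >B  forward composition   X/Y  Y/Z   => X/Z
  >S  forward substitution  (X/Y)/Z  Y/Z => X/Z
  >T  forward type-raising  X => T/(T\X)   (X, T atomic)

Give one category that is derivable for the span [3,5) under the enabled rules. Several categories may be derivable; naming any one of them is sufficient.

PP/S

[0,8] S   <
  [0,1] "saw" : N
  [1,8] S\N   >
    [1,6] (S\N)/N   <
      [1,5] PP   >
        [1,3] PP/(PP/S)   <
          [1,2] "map" : N
          [2,3] "city" : (PP/(PP/S))\N
        [3,5] PP/S   <
          [3,4] "with" : PP/NP
          [4,5] "this" : (PP/S)\(PP/NP)
      [5,6] "read" : ((S\N)/N)\PP
    [6,8] N   <
      [6,7] "that" : NP\N
      [7,8] "near" : N\(NP\N)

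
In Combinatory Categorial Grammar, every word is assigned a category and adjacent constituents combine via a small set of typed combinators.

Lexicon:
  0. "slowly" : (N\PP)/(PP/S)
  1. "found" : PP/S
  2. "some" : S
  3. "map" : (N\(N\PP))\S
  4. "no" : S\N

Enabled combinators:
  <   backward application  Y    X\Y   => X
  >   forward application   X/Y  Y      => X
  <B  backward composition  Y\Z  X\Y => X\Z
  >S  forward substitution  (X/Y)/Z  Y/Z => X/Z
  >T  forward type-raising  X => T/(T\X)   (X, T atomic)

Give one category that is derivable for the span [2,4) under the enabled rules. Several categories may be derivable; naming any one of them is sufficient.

[0,5] S   <
  [0,4] N   <
    [0,2] N\PP   >
      [0,1] "slowly" : (N\PP)/(PP/S)
      [1,2] "found" : PP/S
    [2,4] N\(N\PP)   <
      [2,3] "some" : S
      [3,4] "map" : (N\(N\PP))\S
  [4,5] "no" : S\N

N\(N\PP)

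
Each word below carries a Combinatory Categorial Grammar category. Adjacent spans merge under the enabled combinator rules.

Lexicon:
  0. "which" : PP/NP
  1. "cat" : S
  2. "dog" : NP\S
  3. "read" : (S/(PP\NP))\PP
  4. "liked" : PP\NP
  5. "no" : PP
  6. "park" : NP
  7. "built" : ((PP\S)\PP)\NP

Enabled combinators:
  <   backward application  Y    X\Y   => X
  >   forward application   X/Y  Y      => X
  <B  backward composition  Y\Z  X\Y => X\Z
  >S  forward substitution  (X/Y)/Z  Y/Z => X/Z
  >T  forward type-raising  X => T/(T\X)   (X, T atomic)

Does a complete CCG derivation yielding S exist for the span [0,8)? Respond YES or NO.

PP/NP S NP\S (S/(PP\NP))\PP PP\NP PP NP ((PP\S)\PP)\NP
CKY chart[0,8] = {N/(N\PP), NP/(NP\PP), PP, PP/(PP\PP), S/(S\PP)}; S ∉ chart

NO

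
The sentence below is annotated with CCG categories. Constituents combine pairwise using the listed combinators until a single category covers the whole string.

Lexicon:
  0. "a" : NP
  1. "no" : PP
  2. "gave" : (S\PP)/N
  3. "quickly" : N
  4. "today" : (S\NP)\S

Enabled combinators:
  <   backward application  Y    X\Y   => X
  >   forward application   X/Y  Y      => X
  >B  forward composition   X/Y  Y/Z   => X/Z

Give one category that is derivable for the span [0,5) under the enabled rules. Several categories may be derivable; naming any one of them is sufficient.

S

[0,5] S   <
  [0,1] "a" : NP
  [1,5] S\NP   <
    [1,4] S   <
      [1,2] "no" : PP
      [2,4] S\PP   >
        [2,3] "gave" : (S\PP)/N
        [3,4] "quickly" : N
    [4,5] "today" : (S\NP)\S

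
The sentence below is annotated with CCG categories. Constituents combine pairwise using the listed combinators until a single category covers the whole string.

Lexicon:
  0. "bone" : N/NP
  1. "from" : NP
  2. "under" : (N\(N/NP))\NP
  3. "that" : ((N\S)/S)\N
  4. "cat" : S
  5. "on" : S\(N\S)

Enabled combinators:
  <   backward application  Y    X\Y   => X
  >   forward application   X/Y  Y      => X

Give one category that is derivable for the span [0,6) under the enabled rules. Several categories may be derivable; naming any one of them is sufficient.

S

[0,6] S   <
  [0,5] N\S   >
    [0,4] (N\S)/S   <
      [0,3] N   <
        [0,1] "bone" : N/NP
        [1,3] N\(N/NP)   <
          [1,2] "from" : NP
          [2,3] "under" : (N\(N/NP))\NP
      [3,4] "that" : ((N\S)/S)\N
    [4,5] "cat" : S
  [5,6] "on" : S\(N\S)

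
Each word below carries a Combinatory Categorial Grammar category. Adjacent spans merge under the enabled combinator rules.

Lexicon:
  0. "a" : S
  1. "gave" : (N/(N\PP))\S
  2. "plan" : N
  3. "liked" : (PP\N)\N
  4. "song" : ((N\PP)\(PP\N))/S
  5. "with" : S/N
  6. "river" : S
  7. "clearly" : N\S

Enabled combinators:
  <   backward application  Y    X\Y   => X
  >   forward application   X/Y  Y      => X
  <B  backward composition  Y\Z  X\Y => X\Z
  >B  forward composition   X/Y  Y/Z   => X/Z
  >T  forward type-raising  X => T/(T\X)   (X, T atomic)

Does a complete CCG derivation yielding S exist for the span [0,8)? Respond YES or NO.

S (N/(N\PP))\S N (PP\N)\N ((N\PP)\(PP\N))/S S/N S N\S
CKY chart[0,8] = {N, N/(N\N), NP/(NP\N), PP/(PP\N), S/(S\N)}; S ∉ chart

NO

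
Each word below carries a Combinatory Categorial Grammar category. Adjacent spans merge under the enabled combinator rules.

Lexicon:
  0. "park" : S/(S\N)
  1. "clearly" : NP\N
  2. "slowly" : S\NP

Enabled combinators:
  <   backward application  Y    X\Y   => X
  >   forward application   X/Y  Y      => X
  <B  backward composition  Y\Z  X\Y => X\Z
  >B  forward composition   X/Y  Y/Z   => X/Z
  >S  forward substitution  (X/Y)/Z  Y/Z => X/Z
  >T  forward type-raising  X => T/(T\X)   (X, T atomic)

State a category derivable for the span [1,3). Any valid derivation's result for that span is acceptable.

[0,3] S   >
  [0,1] "park" : S/(S\N)
  [1,3] S\N   <B
    [1,2] "clearly" : NP\N
    [2,3] "slowly" : S\NP

S\N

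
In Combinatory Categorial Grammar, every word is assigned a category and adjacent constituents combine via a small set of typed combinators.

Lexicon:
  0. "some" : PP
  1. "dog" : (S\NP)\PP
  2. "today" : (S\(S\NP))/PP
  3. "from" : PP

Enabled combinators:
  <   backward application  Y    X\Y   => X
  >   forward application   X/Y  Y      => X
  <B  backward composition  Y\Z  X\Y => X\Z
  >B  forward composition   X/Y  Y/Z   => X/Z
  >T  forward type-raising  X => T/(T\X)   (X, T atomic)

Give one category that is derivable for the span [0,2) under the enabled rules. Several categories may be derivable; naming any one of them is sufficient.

[0,4] S   <
  [0,2] S\NP   <
    [0,1] "some" : PP
    [1,2] "dog" : (S\NP)\PP
  [2,4] S\(S\NP)   >
    [2,3] "today" : (S\(S\NP))/PP
    [3,4] "from" : PP

S\NP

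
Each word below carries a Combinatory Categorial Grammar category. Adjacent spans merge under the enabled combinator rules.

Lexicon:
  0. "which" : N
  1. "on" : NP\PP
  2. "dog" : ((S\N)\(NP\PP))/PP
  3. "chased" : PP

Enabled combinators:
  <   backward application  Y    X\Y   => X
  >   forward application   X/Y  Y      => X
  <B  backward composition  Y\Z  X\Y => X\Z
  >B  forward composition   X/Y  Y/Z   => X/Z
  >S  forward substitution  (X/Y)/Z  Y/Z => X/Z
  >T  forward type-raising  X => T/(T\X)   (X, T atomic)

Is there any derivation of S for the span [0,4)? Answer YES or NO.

[0,4] S   >
  [0,1] S/(S\N)   >T
    [0,1] "which" : N
  [1,4] S\N   <
    [1,2] "on" : NP\PP
    [2,4] (S\N)\(NP\PP)   >
      [2,3] "dog" : ((S\N)\(NP\PP))/PP
      [3,4] "chased" : PP

YES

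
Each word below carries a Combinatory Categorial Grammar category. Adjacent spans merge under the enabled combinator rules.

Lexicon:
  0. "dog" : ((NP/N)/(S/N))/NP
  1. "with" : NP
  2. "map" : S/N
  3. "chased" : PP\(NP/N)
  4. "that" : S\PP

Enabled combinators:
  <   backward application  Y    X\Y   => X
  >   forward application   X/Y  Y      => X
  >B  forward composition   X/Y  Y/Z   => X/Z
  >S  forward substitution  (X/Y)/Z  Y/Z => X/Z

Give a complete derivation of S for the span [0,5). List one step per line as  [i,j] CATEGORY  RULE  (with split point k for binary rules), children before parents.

[0,1] ((NP/N)/(S/N))/NP  lex  "dog"
[1,2] NP  lex  "with"
[0,2] (NP/N)/(S/N)  >  k=1
[2,3] S/N  lex  "map"
[0,3] NP/N  >  k=2
[3,4] PP\(NP/N)  lex  "chased"
[0,4] PP  <  k=3
[4,5] S\PP  lex  "that"
[0,5] S  <  k=4

[0,5] S   <
  [0,4] PP   <
    [0,3] NP/N   >
      [0,2] (NP/N)/(S/N)   >
        [0,1] "dog" : ((NP/N)/(S/N))/NP
        [1,2] "with" : NP
      [2,3] "map" : S/N
    [3,4] "chased" : PP\(NP/N)
  [4,5] "that" : S\PP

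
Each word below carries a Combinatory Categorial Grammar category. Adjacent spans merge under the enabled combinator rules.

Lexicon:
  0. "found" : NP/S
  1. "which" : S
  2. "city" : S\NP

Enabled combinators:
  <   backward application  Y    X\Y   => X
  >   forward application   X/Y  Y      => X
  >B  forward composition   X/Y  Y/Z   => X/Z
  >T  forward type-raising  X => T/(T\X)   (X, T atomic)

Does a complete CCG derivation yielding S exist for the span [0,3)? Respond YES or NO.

[0,3] S   <
  [0,2] NP   >
    [0,1] "found" : NP/S
    [1,2] "which" : S
  [2,3] "city" : S\NP

YES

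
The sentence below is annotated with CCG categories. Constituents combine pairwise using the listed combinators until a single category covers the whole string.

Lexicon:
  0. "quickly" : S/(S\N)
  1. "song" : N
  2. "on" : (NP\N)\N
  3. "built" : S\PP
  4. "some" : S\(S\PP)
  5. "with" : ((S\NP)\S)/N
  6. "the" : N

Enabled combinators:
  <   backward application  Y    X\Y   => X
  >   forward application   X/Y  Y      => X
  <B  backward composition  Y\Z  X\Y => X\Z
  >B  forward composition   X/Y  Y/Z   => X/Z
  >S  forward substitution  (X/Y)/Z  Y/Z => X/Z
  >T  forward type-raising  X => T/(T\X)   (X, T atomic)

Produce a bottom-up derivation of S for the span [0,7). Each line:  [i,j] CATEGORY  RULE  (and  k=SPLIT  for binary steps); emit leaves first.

[0,1] S/(S\N)  lex  "quickly"
[1,2] N  lex  "song"
[2,3] (NP\N)\N  lex  "on"
[1,3] NP\N  <  k=2
[3,4] S\PP  lex  "built"
[4,5] S\(S\PP)  lex  "some"
[3,5] S  <  k=4
[5,6] ((S\NP)\S)/N  lex  "with"
[6,7] N  lex  "the"
[5,7] (S\NP)\S  >  k=6
[3,7] S\NP  <  k=5
[1,7] S\N  <B  k=3
[0,7] S  >  k=1

[0,7] S   >
  [0,1] "quickly" : S/(S\N)
  [1,7] S\N   <B
    [1,3] NP\N   <
      [1,2] "song" : N
      [2,3] "on" : (NP\N)\N
    [3,7] S\NP   <
      [3,5] S   <
        [3,4] "built" : S\PP
        [4,5] "some" : S\(S\PP)
      [5,7] (S\NP)\S   >
        [5,6] "with" : ((S\NP)\S)/N
        [6,7] "the" : N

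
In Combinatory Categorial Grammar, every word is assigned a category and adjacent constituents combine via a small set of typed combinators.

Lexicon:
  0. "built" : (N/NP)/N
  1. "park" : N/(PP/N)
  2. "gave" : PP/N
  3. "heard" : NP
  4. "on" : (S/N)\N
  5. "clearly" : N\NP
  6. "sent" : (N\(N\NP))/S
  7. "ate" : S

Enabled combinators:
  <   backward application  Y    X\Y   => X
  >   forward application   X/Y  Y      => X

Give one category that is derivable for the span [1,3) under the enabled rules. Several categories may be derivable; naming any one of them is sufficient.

N

[0,8] S   >
  [0,5] S/N   <
    [0,4] N   >
      [0,3] N/NP   >
        [0,1] "built" : (N/NP)/N
        [1,3] N   >
          [1,2] "park" : N/(PP/N)
          [2,3] "gave" : PP/N
      [3,4] "heard" : NP
    [4,5] "on" : (S/N)\N
  [5,8] N   <
    [5,6] "clearly" : N\NP
    [6,8] N\(N\NP)   >
      [6,7] "sent" : (N\(N\NP))/S
      [7,8] "ate" : S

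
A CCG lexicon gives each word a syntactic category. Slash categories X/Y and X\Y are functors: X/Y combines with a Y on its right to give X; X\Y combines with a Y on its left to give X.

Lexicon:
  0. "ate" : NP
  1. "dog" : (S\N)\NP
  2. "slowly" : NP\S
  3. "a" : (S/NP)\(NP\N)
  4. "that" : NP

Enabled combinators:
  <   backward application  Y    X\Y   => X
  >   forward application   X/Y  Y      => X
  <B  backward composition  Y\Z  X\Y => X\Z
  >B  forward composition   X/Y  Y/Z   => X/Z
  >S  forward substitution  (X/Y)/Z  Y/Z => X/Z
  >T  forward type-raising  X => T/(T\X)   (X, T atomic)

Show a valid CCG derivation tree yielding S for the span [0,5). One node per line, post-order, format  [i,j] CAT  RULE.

[0,1] NP  lex  "ate"
[1,2] (S\N)\NP  lex  "dog"
[0,2] S\N  <  k=1
[2,3] NP\S  lex  "slowly"
[0,3] NP\N  <B  k=2
[3,4] (S/NP)\(NP\N)  lex  "a"
[0,4] S/NP  <  k=3
[4,5] NP  lex  "that"
[0,5] S  >  k=4

[0,5] S   >
  [0,4] S/NP   <
    [0,3] NP\N   <B
      [0,2] S\N   <
        [0,1] "ate" : NP
        [1,2] "dog" : (S\N)\NP
      [2,3] "slowly" : NP\S
    [3,4] "a" : (S/NP)\(NP\N)
  [4,5] "that" : NP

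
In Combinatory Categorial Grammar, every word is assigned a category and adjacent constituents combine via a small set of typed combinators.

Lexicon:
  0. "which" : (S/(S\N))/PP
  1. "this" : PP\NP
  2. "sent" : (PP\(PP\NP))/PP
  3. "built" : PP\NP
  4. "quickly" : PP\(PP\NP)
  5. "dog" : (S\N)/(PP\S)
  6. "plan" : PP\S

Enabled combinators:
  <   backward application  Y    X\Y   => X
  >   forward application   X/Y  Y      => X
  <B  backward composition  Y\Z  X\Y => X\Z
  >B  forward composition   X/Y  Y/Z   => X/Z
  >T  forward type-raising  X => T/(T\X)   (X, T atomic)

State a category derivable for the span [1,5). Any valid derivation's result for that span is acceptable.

PP

[0,7] S   >
  [0,5] S/(S\N)   >
    [0,1] "which" : (S/(S\N))/PP
    [1,5] PP   <
      [1,2] "this" : PP\NP
      [2,5] PP\(PP\NP)   >
        [2,3] "sent" : (PP\(PP\NP))/PP
        [3,5] PP   <
          [3,4] "built" : PP\NP
          [4,5] "quickly" : PP\(PP\NP)
  [5,7] S\N   >
    [5,6] "dog" : (S\N)/(PP\S)
    [6,7] "plan" : PP\S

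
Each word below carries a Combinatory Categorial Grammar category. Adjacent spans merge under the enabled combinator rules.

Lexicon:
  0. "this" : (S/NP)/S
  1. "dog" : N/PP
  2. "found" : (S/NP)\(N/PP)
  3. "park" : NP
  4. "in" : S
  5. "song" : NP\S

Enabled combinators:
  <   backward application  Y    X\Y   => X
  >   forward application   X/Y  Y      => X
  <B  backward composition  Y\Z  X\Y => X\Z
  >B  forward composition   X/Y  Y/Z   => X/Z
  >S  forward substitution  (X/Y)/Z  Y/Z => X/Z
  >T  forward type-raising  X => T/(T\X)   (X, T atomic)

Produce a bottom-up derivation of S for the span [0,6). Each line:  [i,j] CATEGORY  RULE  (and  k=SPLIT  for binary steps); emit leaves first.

[0,1] (S/NP)/S  lex  "this"
[1,2] N/PP  lex  "dog"
[2,3] (S/NP)\(N/PP)  lex  "found"
[1,3] S/NP  <  k=2
[3,4] NP  lex  "park"
[1,4] S  >  k=3
[0,4] S/NP  >  k=1
[4,5] S  lex  "in"
[5,6] NP\S  lex  "song"
[4,6] NP  <  k=5
[0,6] S  >  k=4

[0,6] S   >
  [0,4] S/NP   >
    [0,1] "this" : (S/NP)/S
    [1,4] S   >
      [1,3] S/NP   <
        [1,2] "dog" : N/PP
        [2,3] "found" : (S/NP)\(N/PP)
      [3,4] "park" : NP
  [4,6] NP   <
    [4,5] "in" : S
    [5,6] "song" : NP\S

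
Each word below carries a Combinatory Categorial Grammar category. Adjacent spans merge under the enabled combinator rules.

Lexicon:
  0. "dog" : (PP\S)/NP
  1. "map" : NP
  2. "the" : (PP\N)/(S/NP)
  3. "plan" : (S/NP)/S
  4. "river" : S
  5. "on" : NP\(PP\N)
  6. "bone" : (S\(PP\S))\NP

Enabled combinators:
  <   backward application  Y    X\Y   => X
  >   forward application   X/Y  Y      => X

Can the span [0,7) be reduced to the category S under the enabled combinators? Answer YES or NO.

YES

[0,7] S   <
  [0,2] PP\S   >
    [0,1] "dog" : (PP\S)/NP
    [1,2] "map" : NP
  [2,7] S\(PP\S)   <
    [2,6] NP   <
      [2,5] PP\N   >
        [2,3] "the" : (PP\N)/(S/NP)
        [3,5] S/NP   >
          [3,4] "plan" : (S/NP)/S
          [4,5] "river" : S
      [5,6] "on" : NP\(PP\N)
    [6,7] "bone" : (S\(PP\S))\NP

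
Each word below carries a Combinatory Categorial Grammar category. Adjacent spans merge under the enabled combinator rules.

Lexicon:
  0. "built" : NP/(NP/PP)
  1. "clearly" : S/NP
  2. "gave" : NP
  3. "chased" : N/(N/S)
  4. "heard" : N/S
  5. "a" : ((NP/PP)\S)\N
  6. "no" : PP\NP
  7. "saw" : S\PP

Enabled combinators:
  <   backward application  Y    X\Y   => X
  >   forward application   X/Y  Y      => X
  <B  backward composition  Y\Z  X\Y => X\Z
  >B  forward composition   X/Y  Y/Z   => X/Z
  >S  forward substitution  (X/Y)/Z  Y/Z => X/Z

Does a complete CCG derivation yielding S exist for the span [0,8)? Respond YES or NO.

[0,8] S   <
  [0,6] NP   >
    [0,1] "built" : NP/(NP/PP)
    [1,6] NP/PP   <
      [1,3] S   >
        [1,2] "clearly" : S/NP
        [2,3] "gave" : NP
      [3,6] (NP/PP)\S   <
        [3,5] N   >
          [3,4] "chased" : N/(N/S)
          [4,5] "heard" : N/S
        [5,6] "a" : ((NP/PP)\S)\N
  [6,8] S\NP   <B
    [6,7] "no" : PP\NP
    [7,8] "saw" : S\PP

YES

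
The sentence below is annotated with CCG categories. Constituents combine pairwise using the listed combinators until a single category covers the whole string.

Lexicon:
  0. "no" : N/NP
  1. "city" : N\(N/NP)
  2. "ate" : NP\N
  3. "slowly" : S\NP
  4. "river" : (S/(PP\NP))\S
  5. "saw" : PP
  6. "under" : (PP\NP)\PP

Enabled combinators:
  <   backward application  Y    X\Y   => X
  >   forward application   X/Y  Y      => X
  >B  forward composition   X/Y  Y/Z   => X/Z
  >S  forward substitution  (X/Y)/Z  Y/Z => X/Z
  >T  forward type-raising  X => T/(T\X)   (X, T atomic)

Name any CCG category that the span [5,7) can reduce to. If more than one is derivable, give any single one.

[0,7] S   >
  [0,5] S/(PP\NP)   <
    [0,4] S   <
      [0,3] NP   <
        [0,2] N   <
          [0,1] "no" : N/NP
          [1,2] "city" : N\(N/NP)
        [2,3] "ate" : NP\N
      [3,4] "slowly" : S\NP
    [4,5] "river" : (S/(PP\NP))\S
  [5,7] PP\NP   <
    [5,6] "saw" : PP
    [6,7] "under" : (PP\NP)\PP

PP\NP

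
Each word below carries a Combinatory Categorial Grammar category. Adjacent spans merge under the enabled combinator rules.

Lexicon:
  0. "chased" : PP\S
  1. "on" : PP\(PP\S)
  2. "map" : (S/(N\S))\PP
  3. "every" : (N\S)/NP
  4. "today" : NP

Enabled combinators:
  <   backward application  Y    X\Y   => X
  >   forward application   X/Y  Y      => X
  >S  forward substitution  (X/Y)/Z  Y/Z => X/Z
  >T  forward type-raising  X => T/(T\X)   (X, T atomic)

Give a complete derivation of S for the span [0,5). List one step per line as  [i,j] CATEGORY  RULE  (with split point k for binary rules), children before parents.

[0,1] PP\S  lex  "chased"
[1,2] PP\(PP\S)  lex  "on"
[0,2] PP  <  k=1
[2,3] (S/(N\S))\PP  lex  "map"
[0,3] S/(N\S)  <  k=2
[3,4] (N\S)/NP  lex  "every"
[4,5] NP  lex  "today"
[3,5] N\S  >  k=4
[0,5] S  >  k=3

[0,5] S   >
  [0,3] S/(N\S)   <
    [0,2] PP   <
      [0,1] "chased" : PP\S
      [1,2] "on" : PP\(PP\S)
    [2,3] "map" : (S/(N\S))\PP
  [3,5] N\S   >
    [3,4] "every" : (N\S)/NP
    [4,5] "today" : NP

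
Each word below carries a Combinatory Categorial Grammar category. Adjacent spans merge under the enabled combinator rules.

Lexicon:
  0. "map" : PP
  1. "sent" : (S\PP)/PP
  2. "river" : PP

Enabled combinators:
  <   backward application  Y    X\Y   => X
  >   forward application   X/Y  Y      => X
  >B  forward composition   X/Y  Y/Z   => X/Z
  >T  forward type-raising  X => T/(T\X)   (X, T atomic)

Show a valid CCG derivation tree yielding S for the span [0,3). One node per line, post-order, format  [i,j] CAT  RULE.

[0,1] PP  lex  "map"
[1,2] (S\PP)/PP  lex  "sent"
[2,3] PP  lex  "river"
[1,3] S\PP  >  k=2
[0,3] S  <  k=1

[0,3] S   <
  [0,1] "map" : PP
  [1,3] S\PP   >
    [1,2] "sent" : (S\PP)/PP
    [2,3] "river" : PP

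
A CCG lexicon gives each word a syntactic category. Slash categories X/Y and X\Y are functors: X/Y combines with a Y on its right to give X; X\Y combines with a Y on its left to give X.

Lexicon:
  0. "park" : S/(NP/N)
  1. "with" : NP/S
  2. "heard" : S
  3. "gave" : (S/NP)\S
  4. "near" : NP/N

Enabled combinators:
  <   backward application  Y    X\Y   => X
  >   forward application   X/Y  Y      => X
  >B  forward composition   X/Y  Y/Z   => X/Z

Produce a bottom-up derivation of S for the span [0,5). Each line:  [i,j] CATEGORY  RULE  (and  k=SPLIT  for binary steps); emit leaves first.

[0,1] S/(NP/N)  lex  "park"
[1,2] NP/S  lex  "with"
[2,3] S  lex  "heard"
[3,4] (S/NP)\S  lex  "gave"
[2,4] S/NP  <  k=3
[4,5] NP/N  lex  "near"
[2,5] S/N  >B  k=4
[1,5] NP/N  >B  k=2
[0,5] S  >  k=1

[0,5] S   >
  [0,1] "park" : S/(NP/N)
  [1,5] NP/N   >B
    [1,2] "with" : NP/S
    [2,5] S/N   >B
      [2,4] S/NP   <
        [2,3] "heard" : S
        [3,4] "gave" : (S/NP)\S
      [4,5] "near" : NP/N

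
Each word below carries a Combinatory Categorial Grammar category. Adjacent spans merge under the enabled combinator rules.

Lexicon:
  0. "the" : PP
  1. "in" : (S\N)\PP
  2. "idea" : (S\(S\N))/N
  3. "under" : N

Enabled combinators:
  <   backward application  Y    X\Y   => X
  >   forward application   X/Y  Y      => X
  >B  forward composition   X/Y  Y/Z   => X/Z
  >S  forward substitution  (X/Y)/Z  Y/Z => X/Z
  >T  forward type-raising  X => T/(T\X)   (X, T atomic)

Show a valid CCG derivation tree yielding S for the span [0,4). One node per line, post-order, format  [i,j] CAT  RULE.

[0,4] S   <
  [0,2] S\N   <
    [0,1] "the" : PP
    [1,2] "in" : (S\N)\PP
  [2,4] S\(S\N)   >
    [2,3] "idea" : (S\(S\N))/N
    [3,4] "under" : N

[0,1] PP  lex  "the"
[1,2] (S\N)\PP  lex  "in"
[0,2] S\N  <  k=1
[2,3] (S\(S\N))/N  lex  "idea"
[3,4] N  lex  "under"
[2,4] S\(S\N)  >  k=3
[0,4] S  <  k=2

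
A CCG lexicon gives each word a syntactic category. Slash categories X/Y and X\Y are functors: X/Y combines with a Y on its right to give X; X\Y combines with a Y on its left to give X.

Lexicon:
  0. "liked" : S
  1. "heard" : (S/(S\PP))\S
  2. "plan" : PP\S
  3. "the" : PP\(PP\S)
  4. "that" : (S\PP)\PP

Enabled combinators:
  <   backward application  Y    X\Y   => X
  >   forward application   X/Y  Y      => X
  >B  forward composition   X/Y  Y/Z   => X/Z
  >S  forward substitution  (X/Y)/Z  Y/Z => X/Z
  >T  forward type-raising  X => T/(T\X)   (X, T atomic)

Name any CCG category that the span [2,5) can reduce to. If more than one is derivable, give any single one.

S\PP

[0,5] S   >
  [0,2] S/(S\PP)   <
    [0,1] "liked" : S
    [1,2] "heard" : (S/(S\PP))\S
  [2,5] S\PP   <
    [2,4] PP   <
      [2,3] "plan" : PP\S
      [3,4] "the" : PP\(PP\S)
    [4,5] "that" : (S\PP)\PP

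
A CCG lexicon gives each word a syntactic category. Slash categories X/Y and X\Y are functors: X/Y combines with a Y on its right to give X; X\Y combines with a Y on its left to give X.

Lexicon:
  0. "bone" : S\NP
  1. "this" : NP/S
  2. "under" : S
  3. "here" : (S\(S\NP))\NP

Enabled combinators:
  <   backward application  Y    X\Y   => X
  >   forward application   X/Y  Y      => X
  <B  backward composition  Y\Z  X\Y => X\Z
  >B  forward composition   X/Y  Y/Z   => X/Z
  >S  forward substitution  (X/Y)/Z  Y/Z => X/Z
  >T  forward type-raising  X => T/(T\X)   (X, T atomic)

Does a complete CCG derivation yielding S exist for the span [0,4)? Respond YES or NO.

[0,4] S   <
  [0,1] "bone" : S\NP
  [1,4] S\(S\NP)   <
    [1,3] NP   >
      [1,2] "this" : NP/S
      [2,3] "under" : S
    [3,4] "here" : (S\(S\NP))\NP

YES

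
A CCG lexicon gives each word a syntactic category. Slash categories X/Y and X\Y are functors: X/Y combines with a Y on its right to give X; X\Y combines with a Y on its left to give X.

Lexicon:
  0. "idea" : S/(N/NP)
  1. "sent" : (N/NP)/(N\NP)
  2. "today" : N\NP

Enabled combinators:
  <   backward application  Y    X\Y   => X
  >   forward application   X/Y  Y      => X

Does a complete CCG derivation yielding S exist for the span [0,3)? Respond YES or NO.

[0,3] S   >
  [0,1] "idea" : S/(N/NP)
  [1,3] N/NP   >
    [1,2] "sent" : (N/NP)/(N\NP)
    [2,3] "today" : N\NP

YES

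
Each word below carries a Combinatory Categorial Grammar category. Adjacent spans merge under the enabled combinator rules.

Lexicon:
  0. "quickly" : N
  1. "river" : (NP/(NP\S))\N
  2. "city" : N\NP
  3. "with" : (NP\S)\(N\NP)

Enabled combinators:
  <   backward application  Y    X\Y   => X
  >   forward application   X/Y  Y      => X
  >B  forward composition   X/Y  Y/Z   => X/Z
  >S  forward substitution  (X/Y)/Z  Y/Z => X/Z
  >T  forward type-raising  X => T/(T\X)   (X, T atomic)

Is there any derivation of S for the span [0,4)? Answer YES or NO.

N (NP/(NP\S))\N N\NP (NP\S)\(N\NP)
CKY chart[0,4] = {N/(N\NP), NP, NP/(NP\NP), PP/(PP\NP), S/(S\NP)}; S ∉ chart

NO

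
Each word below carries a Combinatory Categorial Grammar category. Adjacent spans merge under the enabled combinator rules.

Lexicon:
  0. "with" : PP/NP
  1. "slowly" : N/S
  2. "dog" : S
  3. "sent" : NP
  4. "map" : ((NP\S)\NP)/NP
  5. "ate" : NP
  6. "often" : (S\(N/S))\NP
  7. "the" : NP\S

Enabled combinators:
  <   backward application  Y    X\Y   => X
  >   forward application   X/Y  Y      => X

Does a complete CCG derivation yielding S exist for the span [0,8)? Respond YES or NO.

NO

PP/NP N/S S NP ((NP\S)\NP)/NP NP (S\(N/S))\NP NP\S
CKY chart[0,8] = {PP}; S ∉ chart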